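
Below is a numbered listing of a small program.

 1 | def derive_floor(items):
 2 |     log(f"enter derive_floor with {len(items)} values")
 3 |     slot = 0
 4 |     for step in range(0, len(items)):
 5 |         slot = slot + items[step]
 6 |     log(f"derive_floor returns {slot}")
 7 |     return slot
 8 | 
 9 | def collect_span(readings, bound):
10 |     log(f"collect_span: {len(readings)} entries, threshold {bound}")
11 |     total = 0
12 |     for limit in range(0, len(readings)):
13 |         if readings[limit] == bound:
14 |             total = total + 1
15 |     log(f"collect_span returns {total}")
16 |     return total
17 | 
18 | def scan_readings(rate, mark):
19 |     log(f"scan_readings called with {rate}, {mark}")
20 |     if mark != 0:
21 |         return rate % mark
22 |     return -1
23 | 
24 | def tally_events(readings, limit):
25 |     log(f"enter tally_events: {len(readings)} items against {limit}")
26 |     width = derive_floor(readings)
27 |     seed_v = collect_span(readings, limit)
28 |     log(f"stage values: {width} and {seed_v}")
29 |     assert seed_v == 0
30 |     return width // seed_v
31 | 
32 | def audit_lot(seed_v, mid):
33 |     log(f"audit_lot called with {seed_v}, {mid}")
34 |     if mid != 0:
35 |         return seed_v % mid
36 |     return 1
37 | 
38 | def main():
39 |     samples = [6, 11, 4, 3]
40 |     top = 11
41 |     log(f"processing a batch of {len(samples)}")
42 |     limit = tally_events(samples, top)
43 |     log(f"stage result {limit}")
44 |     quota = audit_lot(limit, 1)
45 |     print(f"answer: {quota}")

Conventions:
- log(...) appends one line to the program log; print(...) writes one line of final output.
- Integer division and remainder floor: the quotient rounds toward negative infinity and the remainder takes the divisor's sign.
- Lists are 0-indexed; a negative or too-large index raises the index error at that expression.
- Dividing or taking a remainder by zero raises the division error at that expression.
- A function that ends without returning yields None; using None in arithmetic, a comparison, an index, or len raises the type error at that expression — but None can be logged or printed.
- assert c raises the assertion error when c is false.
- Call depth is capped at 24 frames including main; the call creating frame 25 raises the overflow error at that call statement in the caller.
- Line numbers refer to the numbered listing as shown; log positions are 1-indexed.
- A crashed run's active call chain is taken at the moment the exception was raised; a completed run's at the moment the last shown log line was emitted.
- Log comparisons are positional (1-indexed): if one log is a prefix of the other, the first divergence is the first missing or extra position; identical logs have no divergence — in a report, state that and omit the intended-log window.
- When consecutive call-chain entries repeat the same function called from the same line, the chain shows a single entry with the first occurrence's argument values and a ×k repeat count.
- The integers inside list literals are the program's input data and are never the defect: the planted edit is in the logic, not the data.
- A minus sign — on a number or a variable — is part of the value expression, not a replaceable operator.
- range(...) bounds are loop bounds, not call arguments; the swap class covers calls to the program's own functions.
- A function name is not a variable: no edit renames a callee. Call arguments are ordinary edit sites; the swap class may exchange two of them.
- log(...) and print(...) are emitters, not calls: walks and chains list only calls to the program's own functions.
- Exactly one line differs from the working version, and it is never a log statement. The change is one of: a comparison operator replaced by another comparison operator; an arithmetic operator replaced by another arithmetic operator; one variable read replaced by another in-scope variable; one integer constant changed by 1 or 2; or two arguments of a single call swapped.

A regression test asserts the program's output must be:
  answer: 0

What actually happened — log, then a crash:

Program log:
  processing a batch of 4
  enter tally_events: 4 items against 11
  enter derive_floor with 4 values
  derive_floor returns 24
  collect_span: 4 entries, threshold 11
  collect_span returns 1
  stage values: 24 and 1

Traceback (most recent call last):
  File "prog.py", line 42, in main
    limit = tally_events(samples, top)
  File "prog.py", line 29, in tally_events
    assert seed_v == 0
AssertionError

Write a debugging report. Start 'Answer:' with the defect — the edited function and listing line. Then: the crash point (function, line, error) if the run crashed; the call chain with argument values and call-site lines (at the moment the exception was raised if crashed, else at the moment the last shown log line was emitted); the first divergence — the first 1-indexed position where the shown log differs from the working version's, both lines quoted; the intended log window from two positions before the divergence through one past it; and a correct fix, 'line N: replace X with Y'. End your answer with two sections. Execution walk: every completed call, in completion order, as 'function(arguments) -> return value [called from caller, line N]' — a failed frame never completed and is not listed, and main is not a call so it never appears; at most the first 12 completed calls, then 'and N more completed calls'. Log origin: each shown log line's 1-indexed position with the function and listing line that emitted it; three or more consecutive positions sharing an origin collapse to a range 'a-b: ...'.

Answer: the defect is in tally_events at line 29.
Key fact: The log ends early — 7 lines, where the working version next logs 'stage result 24'.
Crash: tally_events, line 29, AssertionError.
Call chain: main -> tally_events([6, 11, 4, 3], 11) (called at line 42).
First divergence: position 8 (shown log ended at 7 lines; the working version continues: 'stage result 24').
Intended log window:
  6: collect_span returns 1
  7: stage values: 24 and 1
  8: stage result 24
  9: audit_lot called with 24, 1
Execution walk:
  derive_floor([6, 11, 4, 3]) -> 24  [called from tally_events, line 26]
  collect_span([6, 11, 4, 3], 11) -> 1  [called from tally_events, line 27]
Log line origins:
  1 — main, line 41
  2 — tally_events, line 25
  3 — derive_floor, line 2
  4 — derive_floor, line 6
  5 — collect_span, line 10
  6 — collect_span, line 15
  7 — tally_events, line 28
A correct fix: line 29: replace `==` with `>`.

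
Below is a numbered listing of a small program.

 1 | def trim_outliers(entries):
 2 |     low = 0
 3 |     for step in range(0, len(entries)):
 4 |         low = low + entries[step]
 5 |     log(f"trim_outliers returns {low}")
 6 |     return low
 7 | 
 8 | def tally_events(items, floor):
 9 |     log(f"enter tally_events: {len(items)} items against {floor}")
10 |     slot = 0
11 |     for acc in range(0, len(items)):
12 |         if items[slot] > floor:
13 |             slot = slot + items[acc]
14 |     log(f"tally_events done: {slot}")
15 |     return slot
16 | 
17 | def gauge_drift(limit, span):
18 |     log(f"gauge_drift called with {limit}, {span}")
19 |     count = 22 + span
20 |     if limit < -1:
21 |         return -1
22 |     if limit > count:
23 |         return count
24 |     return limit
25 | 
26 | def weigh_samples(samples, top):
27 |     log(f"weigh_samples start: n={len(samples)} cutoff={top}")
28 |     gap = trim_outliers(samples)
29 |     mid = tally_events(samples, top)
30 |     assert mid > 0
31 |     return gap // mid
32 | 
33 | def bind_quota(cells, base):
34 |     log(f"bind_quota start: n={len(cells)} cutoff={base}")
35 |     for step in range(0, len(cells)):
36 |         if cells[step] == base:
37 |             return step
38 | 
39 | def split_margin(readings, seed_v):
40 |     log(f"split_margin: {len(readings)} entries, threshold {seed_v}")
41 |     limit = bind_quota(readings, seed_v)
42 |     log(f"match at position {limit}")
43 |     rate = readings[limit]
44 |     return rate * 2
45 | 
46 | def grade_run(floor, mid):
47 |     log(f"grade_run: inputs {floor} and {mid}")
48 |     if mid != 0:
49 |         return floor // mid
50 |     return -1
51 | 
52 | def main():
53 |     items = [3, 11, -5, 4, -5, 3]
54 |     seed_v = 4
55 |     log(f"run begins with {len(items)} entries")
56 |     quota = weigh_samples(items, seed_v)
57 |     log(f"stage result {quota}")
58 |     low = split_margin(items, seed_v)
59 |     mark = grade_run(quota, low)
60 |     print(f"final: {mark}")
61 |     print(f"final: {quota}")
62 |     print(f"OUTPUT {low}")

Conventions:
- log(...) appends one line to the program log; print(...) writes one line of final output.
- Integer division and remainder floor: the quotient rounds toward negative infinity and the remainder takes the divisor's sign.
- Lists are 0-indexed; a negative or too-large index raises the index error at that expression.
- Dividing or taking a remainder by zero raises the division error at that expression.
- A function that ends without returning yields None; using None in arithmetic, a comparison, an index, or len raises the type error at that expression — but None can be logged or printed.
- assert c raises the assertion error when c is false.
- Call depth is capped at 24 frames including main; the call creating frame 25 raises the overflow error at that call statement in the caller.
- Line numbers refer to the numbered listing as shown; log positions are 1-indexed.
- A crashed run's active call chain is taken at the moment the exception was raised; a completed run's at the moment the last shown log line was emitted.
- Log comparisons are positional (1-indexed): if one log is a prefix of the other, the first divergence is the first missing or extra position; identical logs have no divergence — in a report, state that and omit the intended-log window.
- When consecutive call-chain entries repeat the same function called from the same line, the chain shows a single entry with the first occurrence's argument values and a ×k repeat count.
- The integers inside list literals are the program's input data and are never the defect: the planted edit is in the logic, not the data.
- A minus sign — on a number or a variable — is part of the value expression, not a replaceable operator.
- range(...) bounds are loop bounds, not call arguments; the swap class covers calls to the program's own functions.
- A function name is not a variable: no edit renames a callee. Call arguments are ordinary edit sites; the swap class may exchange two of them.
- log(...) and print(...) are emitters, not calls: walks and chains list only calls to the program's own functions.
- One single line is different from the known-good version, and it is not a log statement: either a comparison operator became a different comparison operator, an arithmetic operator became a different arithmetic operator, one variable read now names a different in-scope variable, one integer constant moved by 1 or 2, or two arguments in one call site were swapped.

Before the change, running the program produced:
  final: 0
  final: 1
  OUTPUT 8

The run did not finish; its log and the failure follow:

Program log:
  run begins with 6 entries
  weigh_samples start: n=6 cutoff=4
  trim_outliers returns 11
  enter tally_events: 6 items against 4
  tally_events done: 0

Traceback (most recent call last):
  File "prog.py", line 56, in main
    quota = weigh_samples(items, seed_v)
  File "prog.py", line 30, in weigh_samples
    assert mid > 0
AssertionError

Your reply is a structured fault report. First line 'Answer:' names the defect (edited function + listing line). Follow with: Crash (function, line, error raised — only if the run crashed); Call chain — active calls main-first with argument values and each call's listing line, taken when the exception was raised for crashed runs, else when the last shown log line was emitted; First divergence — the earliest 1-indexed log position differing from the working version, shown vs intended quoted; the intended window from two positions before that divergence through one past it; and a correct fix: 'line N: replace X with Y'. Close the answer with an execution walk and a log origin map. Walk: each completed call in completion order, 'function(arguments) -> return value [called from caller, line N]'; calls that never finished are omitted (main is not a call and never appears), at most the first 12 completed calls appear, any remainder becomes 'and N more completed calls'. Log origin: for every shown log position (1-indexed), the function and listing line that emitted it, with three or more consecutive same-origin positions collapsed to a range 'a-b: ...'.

Answer: the defect is in tally_events at line 12.
Key observation: Everything matches until log position 5, which reads 'tally_events done: 0' in place of 'tally_events done: 11'.
Crash: weigh_samples, line 30, AssertionError.
Call chain: main -> weigh_samples([3, 11, -5, 4, -5, 3], 4) (called at line 56).
First divergence: position 5 — shown 'tally_events done: 0', intended 'tally_events done: 11'.
Intended log window:
  3: trim_outliers returns 11
  4: enter tally_events: 6 items against 4
  5: tally_events done: 11
  6: stage result 1
Execution walk:
  trim_outliers([3, 11, -5, 4, -5, 3]) -> 11  [called from weigh_samples, line 28]
  tally_events([3, 11, -5, 4, -5, 3], 4) -> 0  [called from weigh_samples, line 29]
Log origin:
  1: emitted by main (line 55)
  2: emitted by weigh_samples (line 27)
  3: emitted by trim_outliers (line 5)
  4: emitted by tally_events (line 9)
  5: emitted by tally_events (line 14)
A correct fix: line 12: replace `slot` with `acc`.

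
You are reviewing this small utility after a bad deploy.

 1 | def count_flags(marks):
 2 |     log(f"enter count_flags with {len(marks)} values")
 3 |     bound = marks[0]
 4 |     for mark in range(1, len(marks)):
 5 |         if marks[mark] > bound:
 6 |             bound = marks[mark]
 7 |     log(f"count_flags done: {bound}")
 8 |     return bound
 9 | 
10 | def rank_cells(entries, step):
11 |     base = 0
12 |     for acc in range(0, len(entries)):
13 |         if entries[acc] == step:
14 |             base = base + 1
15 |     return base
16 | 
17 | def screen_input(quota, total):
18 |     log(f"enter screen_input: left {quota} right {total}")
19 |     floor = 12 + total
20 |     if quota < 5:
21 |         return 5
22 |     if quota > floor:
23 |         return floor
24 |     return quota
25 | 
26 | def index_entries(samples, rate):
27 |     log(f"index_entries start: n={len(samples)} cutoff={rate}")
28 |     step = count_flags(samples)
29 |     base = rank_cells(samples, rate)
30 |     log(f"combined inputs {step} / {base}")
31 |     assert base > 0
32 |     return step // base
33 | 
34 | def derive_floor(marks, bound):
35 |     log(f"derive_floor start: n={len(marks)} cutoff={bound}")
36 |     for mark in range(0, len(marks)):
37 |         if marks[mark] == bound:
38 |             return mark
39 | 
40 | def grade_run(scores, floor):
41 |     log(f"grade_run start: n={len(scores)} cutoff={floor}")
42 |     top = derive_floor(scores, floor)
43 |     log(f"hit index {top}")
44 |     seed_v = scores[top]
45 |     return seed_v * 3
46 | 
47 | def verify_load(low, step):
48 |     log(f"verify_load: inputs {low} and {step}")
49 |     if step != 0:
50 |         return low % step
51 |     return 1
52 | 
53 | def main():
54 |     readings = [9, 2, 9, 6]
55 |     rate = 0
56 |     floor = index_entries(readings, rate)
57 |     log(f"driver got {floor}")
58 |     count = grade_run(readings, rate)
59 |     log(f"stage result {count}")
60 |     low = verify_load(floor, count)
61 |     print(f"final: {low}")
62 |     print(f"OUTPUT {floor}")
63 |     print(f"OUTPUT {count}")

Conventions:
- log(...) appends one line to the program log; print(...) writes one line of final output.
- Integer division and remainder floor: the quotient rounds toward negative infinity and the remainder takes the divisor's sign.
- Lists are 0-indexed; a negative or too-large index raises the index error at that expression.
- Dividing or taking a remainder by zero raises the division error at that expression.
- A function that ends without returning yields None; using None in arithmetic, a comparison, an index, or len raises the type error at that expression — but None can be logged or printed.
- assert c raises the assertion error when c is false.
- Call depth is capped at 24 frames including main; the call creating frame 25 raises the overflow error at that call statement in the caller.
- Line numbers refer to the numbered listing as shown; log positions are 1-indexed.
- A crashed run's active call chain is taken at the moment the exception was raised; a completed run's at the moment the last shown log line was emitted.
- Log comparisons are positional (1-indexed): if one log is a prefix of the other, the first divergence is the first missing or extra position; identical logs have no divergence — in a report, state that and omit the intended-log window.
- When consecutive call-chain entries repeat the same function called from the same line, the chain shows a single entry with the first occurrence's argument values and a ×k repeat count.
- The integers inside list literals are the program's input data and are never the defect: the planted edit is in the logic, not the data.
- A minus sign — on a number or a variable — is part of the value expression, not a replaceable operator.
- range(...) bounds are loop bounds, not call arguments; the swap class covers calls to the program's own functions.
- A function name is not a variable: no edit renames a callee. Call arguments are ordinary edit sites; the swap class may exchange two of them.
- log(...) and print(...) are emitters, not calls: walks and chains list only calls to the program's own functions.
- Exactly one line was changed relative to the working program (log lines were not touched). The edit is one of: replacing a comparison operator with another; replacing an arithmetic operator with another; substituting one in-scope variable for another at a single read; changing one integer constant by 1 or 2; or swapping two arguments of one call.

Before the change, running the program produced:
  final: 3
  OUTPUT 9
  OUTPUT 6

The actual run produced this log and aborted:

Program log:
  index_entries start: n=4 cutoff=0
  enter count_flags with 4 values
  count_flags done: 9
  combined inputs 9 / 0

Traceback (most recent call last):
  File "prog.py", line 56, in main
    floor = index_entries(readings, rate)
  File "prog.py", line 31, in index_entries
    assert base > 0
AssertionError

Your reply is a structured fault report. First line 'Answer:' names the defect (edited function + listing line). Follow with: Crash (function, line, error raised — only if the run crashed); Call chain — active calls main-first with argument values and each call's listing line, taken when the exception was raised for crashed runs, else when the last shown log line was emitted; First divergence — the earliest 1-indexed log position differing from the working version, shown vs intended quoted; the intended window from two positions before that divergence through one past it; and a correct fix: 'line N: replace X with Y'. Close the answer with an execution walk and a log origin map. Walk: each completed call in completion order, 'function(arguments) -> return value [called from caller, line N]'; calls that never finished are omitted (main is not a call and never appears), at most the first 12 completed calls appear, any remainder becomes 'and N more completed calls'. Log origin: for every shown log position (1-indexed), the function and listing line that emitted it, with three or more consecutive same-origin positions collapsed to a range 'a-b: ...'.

Answer: the defect is in main at line 55.
The tell: The log first diverges at position 1: the faulty run prints 'index_entries start: n=4 cutoff=0' where the working version prints 'index_entries start: n=4 cutoff=2'.
Crash: index_entries, line 31, AssertionError.
Call chain: main -> index_entries([9, 2, 9, 6], 0) (called at line 56).
First divergence: at position 1 the run shows 'index_entries start: n=4 cutoff=0' where the working version logs 'index_entries start: n=4 cutoff=2'.
Intended log window:
  1: index_entries start: n=4 cutoff=2
  2: enter count_flags with 4 values
Execution walk:
  count_flags([9, 2, 9, 6]) -> 9  [called from index_entries, line 28]
  rank_cells([9, 2, 9, 6], 0) -> 0  [called from index_entries, line 29]
Origin of each log line:
  1: from index_entries, line 27
  2: from count_flags, line 2
  3: from count_flags, line 7
  4: from index_entries, line 30
A correct fix: line 55: replace `0` with `2`.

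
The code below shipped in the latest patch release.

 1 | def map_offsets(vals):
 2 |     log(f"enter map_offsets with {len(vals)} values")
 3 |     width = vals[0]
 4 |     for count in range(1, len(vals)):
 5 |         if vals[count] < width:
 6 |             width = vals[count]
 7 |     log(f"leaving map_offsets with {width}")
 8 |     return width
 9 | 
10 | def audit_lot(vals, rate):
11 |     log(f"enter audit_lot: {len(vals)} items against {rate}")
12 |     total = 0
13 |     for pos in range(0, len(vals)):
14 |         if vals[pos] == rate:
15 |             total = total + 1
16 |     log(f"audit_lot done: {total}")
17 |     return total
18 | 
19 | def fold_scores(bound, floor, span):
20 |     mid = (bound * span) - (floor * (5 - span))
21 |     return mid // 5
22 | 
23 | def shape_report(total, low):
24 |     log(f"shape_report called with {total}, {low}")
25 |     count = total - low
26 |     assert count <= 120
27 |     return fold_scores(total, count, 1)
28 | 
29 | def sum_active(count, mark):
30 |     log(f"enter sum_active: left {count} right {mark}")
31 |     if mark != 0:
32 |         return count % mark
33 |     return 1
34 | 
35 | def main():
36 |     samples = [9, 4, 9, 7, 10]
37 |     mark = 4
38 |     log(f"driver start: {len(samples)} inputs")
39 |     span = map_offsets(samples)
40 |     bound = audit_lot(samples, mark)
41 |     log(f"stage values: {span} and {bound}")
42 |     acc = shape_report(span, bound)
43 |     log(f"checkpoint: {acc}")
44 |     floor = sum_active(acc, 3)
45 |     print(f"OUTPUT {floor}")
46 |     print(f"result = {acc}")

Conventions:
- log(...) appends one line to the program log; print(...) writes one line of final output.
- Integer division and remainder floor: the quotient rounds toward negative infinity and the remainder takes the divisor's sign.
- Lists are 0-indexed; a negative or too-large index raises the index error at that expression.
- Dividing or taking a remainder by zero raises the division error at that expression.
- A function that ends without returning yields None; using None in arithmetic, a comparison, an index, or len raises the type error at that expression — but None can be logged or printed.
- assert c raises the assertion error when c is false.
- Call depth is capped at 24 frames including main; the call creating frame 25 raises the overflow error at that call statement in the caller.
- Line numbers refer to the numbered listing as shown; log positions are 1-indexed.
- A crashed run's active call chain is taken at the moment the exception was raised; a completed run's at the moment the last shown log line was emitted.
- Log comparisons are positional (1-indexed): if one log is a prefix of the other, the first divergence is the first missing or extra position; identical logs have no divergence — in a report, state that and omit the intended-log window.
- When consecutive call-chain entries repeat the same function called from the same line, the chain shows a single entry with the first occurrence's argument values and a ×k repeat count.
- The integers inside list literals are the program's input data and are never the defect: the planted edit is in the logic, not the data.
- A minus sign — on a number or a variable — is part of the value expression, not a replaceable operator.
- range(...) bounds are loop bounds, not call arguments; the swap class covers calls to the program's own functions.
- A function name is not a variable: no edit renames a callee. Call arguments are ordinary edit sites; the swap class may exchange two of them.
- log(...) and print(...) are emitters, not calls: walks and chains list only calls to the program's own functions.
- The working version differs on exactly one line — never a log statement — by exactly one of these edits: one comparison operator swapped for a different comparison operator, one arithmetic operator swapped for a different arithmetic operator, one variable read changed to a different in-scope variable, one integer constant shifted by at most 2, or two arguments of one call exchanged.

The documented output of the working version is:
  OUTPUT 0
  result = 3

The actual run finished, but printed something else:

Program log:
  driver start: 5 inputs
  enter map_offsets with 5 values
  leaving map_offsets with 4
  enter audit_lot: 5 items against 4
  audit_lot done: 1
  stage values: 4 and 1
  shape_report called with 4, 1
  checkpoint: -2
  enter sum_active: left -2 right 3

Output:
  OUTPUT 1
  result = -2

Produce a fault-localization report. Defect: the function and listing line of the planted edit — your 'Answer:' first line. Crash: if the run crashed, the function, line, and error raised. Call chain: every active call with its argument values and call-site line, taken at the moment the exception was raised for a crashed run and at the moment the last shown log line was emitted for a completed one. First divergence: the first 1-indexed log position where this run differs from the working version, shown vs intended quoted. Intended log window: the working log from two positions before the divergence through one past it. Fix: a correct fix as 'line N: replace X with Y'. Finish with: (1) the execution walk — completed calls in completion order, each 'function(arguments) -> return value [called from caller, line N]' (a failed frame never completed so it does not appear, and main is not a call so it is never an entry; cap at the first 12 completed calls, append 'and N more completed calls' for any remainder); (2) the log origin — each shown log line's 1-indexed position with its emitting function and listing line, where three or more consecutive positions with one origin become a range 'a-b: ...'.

Answer: the defect is in fold_scores at line 20.
Key observation: Position 8 is the first bad log line: 'checkpoint: -2' should read 'checkpoint: 3'.
Call chain: main -> sum_active(-2, 3) (called at line 44).
First divergence: position 8 — shown 'checkpoint: -2', intended 'checkpoint: 3'.
Intended log window:
  6: stage values: 4 and 1
  7: shape_report called with 4, 1
  8: checkpoint: 3
  9: enter sum_active: left 3 right 3
Execution walk:
  map_offsets([9, 4, 9, 7, 10]) -> 4  [called from main, line 39]
  audit_lot([9, 4, 9, 7, 10], 4) -> 1  [called from main, line 40]
  fold_scores(4, 3, 1) -> -2  [called from shape_report, line 27]
  shape_report(4, 1) -> -2  [called from main, line 42]
  sum_active(-2, 3) -> 1  [called from main, line 44]
Log line origins:
  1: from main, line 38
  2: from map_offsets, line 2
  3: from map_offsets, line 7
  4: from audit_lot, line 11
  5: from audit_lot, line 16
  6: from main, line 41
  7: from shape_report, line 24
  8: from main, line 43
  9: from sum_active, line 30
A correct fix: line 20: replace `(bound * span) - (floor * (5 - span))` with `(bound * span) + (floor * (5 - span))`.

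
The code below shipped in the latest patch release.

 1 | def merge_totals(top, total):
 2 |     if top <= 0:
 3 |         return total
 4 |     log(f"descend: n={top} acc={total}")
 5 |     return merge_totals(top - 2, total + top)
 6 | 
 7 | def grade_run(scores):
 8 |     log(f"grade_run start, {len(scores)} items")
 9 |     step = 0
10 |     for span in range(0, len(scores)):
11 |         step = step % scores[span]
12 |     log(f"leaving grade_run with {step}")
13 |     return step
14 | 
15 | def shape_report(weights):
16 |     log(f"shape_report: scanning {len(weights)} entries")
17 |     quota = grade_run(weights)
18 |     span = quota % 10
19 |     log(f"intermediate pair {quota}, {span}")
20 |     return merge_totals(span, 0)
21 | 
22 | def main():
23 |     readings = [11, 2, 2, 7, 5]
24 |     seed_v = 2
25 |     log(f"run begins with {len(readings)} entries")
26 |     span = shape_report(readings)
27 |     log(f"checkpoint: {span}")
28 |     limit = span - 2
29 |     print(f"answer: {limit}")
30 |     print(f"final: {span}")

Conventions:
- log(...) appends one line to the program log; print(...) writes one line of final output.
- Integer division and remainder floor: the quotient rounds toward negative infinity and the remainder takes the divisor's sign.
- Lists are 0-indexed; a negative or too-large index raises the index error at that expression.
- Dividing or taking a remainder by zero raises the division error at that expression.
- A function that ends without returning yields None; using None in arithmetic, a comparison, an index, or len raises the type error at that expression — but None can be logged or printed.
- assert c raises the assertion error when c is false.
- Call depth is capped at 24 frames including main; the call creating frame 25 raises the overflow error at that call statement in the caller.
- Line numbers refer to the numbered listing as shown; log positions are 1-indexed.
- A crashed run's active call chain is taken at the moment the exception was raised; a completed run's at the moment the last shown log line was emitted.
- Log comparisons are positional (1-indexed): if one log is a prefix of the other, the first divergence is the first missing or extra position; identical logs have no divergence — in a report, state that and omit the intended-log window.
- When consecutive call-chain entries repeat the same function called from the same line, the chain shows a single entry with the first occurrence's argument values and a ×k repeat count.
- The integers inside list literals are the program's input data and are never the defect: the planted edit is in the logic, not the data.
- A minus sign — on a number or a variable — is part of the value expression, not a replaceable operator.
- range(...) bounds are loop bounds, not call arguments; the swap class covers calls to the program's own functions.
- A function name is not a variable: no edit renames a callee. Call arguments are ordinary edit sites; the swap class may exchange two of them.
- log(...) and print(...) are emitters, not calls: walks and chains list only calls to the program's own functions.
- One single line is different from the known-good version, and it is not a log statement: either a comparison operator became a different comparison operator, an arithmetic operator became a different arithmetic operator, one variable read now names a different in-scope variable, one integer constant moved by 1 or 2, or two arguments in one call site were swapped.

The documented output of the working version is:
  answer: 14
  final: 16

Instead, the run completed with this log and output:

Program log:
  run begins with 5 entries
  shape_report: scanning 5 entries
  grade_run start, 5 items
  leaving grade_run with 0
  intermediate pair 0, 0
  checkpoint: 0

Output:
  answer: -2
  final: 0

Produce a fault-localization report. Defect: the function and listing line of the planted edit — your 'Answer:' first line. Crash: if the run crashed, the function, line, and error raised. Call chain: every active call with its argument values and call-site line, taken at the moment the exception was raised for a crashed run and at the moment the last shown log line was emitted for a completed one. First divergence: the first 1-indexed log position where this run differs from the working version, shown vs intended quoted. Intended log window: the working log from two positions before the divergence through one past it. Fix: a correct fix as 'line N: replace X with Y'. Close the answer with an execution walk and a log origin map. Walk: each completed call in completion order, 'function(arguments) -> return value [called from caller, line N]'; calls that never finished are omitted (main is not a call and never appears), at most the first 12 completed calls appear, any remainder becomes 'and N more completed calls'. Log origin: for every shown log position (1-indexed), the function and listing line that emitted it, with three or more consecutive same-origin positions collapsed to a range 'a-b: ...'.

Answer: the defect is in grade_run at line 11.
The tell: Position 4 is the first bad log line: 'leaving grade_run with 0' should read 'leaving grade_run with 27'.
Call chain: main.
First divergence: position 4 — the shown line 'leaving grade_run with 0' should read 'leaving grade_run with 27'.
Intended log window:
  2: shape_report: scanning 5 entries
  3: grade_run start, 5 items
  4: leaving grade_run with 27
  5: intermediate pair 27, 7
Execution walk:
  grade_run([11, 2, 2, 7, 5]) -> 0  [called from shape_report, line 17]
  merge_totals(0, 0) -> 0  [called from shape_report, line 20]
  shape_report([11, 2, 2, 7, 5]) -> 0  [called from main, line 26]
Log origins:
  1 — main, line 25
  2 — shape_report, line 16
  3 — grade_run, line 8
  4 — grade_run, line 12
  5 — shape_report, line 19
  6 — main, line 27
A correct fix: line 11: replace `%` with `+`.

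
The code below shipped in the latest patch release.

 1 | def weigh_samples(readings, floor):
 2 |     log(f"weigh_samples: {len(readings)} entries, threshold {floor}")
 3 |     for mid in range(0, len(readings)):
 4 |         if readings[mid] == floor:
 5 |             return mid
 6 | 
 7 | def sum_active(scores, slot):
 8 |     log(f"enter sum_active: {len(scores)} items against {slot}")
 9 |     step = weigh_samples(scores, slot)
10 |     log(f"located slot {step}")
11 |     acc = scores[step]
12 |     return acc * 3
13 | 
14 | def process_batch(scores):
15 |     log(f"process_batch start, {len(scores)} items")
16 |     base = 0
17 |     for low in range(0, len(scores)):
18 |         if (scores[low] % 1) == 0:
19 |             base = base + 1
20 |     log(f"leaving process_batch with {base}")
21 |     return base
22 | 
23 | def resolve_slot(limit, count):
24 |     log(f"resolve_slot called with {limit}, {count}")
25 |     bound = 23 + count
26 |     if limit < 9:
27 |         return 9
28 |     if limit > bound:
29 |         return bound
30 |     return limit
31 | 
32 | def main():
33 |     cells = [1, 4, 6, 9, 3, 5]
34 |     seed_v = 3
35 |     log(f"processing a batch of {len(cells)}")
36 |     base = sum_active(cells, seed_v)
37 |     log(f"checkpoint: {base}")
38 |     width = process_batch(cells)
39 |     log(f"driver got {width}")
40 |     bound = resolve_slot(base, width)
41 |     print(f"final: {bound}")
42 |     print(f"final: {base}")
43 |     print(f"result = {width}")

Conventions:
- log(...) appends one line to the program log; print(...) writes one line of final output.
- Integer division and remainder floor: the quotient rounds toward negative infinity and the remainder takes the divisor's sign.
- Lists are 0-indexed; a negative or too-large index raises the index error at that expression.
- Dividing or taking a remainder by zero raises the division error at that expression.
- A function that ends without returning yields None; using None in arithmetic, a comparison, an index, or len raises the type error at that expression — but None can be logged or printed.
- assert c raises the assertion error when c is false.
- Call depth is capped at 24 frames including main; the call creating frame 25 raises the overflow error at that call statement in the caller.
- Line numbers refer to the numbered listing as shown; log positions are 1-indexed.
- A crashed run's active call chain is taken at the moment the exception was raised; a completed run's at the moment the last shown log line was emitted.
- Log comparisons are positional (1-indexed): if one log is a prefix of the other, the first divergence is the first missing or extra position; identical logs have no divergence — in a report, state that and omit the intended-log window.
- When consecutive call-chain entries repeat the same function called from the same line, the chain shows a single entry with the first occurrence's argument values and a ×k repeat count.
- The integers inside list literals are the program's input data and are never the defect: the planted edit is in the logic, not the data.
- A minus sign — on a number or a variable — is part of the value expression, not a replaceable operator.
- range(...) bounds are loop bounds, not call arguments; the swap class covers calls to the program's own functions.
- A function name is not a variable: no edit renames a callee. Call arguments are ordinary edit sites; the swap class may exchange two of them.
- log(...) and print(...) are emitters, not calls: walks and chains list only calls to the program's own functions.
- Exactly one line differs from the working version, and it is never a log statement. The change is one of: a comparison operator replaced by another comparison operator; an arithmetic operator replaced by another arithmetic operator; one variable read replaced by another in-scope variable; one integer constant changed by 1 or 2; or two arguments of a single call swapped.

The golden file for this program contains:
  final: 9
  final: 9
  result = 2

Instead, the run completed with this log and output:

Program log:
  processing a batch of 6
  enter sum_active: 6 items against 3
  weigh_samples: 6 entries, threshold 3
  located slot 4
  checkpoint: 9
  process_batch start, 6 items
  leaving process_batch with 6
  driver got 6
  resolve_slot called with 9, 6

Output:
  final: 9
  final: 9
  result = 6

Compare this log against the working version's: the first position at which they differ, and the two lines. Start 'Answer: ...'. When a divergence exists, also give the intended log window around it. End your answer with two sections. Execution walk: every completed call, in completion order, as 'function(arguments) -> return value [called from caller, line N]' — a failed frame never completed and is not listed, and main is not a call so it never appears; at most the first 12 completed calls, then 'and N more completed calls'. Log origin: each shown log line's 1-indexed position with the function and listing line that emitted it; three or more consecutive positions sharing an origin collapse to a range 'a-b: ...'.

Answer: position 7 — the shown line 'leaving process_batch with 6' should read 'leaving process_batch with 2'.
Intended log window:
  5: checkpoint: 9
  6: process_batch start, 6 items
  7: leaving process_batch with 2
  8: driver got 2
Execution walk:
  weigh_samples([1, 4, 6, 9, 3, 5], 3) -> 4  [called from sum_active, line 9]
  sum_active([1, 4, 6, 9, 3, 5], 3) -> 9  [called from main, line 36]
  process_batch([1, 4, 6, 9, 3, 5]) -> 6  [called from main, line 38]
  resolve_slot(9, 6) -> 9  [called from main, line 40]
Log origins:
  1: from main, line 35
  2: from sum_active, line 8
  3: from weigh_samples, line 2
  4: from sum_active, line 10
  5: from main, line 37
  6: from process_batch, line 15
  7: from process_batch, line 20
  8: from main, line 39
  9: from resolve_slot, line 24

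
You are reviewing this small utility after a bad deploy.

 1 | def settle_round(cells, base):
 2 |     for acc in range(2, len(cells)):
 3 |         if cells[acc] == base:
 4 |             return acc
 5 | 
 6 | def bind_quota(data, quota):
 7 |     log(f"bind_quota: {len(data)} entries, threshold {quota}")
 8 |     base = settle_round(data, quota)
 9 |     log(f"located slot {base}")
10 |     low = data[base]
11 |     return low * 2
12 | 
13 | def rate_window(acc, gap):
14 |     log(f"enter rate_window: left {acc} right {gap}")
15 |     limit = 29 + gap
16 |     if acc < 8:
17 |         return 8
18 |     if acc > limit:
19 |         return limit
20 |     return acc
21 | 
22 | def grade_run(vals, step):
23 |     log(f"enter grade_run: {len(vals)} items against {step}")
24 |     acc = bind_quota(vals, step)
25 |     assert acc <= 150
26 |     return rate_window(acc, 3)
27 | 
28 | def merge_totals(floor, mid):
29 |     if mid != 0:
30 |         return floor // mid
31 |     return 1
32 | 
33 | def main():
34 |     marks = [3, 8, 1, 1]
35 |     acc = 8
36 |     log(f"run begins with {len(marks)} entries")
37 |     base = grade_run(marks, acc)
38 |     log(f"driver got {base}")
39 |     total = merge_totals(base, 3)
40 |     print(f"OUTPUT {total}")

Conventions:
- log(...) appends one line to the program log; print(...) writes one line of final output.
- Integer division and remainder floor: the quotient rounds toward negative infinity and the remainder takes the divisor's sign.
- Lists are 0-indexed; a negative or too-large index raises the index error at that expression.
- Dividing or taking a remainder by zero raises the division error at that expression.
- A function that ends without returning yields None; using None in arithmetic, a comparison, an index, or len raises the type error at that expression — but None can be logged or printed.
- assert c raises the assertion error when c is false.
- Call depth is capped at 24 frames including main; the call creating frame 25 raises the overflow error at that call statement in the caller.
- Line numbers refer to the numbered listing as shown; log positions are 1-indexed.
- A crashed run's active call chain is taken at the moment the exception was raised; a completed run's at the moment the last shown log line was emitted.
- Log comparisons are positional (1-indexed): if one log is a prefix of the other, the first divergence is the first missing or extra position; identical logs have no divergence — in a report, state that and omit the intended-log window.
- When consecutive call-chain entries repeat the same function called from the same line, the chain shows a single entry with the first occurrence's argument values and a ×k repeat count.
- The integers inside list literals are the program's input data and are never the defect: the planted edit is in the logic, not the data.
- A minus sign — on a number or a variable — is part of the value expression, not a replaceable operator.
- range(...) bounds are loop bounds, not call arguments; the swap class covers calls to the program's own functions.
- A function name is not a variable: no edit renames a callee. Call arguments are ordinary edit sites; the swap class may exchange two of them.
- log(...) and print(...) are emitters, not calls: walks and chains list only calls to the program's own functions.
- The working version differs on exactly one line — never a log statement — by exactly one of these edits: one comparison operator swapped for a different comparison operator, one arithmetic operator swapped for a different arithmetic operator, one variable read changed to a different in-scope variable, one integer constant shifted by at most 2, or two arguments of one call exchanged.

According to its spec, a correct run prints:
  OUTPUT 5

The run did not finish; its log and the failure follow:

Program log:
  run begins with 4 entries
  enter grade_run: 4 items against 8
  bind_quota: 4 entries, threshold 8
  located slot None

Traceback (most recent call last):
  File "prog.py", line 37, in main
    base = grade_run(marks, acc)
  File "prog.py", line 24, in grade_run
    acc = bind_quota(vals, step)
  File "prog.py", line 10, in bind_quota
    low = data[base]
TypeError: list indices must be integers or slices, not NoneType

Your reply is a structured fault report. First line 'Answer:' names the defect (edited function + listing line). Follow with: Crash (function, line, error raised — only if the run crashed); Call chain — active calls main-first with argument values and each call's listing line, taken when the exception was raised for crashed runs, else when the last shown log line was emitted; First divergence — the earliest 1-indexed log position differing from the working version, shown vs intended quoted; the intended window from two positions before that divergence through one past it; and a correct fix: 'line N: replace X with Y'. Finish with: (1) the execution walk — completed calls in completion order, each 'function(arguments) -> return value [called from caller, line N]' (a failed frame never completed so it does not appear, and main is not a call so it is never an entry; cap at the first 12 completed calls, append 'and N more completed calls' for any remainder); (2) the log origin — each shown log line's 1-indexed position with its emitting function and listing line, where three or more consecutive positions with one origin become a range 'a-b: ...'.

Answer: the defect is in settle_round at line 2.
Key fact: The earliest visible damage is log position 4 — 'located slot None' rather than the intended 'located slot 1'.
Crash: bind_quota, line 10, TypeError.
Call chain: main -> grade_run([3, 8, 1, 1], 8) (called at line 37) -> bind_quota([3, 8, 1, 1], 8) (called at line 24).
First divergence: at position 4 the run shows 'located slot None' where the working version logs 'located slot 1'.
Intended log window:
  2: enter grade_run: 4 items against 8
  3: bind_quota: 4 entries, threshold 8
  4: located slot 1
  5: enter rate_window: left 16 right 3
Execution walk:
  settle_round([3, 8, 1, 1], 8) -> None  [called from bind_quota, line 8]
Log line origins:
  1 — main, line 36
  2 — grade_run, line 23
  3 — bind_quota, line 7
  4 — bind_quota, line 9
A correct fix: line 2: replace `2` with `0`.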